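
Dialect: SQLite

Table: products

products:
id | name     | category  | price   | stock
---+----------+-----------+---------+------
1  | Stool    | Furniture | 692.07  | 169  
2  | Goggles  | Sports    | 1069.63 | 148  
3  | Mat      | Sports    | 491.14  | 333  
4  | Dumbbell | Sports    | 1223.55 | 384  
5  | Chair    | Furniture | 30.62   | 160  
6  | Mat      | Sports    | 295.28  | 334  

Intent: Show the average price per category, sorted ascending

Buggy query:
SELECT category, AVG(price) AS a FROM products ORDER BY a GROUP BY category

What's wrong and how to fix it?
Bug: GROUP BY must precede ORDER BY

Fix: Move ORDER BY to the end, after GROUP BY

Corrected query:
SELECT category, AVG(price) AS a FROM products GROUP BY category ORDER BY a

Result:
category  | a      
----------+--------
Furniture | 361.345
Sports    | 769.9  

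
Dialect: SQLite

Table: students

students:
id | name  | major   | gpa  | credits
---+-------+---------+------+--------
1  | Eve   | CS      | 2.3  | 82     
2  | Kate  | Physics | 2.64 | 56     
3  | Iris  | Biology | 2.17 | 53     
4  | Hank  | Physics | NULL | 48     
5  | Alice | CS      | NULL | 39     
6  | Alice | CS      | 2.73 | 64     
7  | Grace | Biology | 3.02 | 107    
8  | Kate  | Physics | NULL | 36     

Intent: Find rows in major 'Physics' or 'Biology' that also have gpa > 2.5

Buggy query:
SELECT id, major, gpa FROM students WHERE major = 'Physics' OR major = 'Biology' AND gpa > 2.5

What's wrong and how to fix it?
Bug: Without parentheses, AND is evaluated before OR, so the gpa filter only applies to the 'Biology' branch

Fix: Group the OR with parentheses (or use IN), then AND the threshold

Corrected query:
SELECT id, major, gpa FROM students WHERE (major = 'Physics' OR major = 'Biology') AND gpa > 2.5

Result:
id | major   | gpa 
---+---------+-----
2  | Physics | 2.64
7  | Biology | 3.02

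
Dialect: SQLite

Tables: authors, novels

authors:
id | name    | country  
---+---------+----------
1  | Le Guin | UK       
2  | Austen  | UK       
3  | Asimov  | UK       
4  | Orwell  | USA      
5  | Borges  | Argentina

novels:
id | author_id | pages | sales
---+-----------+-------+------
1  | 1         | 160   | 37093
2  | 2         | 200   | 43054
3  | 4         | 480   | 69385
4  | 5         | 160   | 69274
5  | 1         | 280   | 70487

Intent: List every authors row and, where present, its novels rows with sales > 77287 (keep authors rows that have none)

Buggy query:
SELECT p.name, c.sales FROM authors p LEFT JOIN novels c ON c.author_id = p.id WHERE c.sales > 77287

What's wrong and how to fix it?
Bug: Filtering c.sales in WHERE discards the NULL rows produced by LEFT JOIN, turning it into an inner join

Fix: Put 'c.sales > 77287' in the JOIN's ON clause instead of WHERE

Corrected query:
SELECT p.name, c.sales FROM authors p LEFT JOIN novels c ON c.author_id = p.id AND c.sales > 77287

Result:
name    | sales
--------+------
Le Guin | NULL 
Austen  | NULL 
Asimov  | NULL 
Orwell  | NULL 
Borges  | NULL 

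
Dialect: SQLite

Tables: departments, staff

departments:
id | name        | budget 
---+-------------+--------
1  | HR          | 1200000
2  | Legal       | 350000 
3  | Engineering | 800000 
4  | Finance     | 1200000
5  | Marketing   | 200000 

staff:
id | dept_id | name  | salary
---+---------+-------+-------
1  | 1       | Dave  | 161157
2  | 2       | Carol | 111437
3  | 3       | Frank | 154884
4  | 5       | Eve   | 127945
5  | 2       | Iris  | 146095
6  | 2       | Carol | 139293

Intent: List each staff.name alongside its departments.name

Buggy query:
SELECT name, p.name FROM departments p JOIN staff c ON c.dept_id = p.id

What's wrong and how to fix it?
Bug: 'name' exists in both joined tables, so the database can't tell which one is meant

Fix: Qualify the column with its table alias (c.name)

Corrected query:
SELECT c.name, p.name FROM departments p JOIN staff c ON c.dept_id = p.id

Result:
name  | name       
------+------------
Dave  | HR         
Carol | Legal      
Frank | Engineering
Eve   | Marketing  
Iris  | Legal      
Carol | Legal      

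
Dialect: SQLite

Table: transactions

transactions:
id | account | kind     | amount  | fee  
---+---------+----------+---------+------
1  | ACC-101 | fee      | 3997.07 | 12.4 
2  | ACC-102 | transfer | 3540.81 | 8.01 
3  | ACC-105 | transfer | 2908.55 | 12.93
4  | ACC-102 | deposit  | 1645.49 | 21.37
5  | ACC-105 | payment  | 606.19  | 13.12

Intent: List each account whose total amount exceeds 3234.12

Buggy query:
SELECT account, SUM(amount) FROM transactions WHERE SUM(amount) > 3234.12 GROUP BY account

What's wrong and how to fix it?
Bug: WHERE runs before GROUP BY, so aggregates aren't available there

Fix: Use HAVING (which filters groups after aggregation) instead of WHERE

Corrected query:
SELECT account, SUM(amount) FROM transactions GROUP BY account HAVING SUM(amount) > 3234.12

Result:
account | SUM(amount)
--------+------------
ACC-101 | 3997.07    
ACC-102 | 5186.3     
ACC-105 | 3514.74    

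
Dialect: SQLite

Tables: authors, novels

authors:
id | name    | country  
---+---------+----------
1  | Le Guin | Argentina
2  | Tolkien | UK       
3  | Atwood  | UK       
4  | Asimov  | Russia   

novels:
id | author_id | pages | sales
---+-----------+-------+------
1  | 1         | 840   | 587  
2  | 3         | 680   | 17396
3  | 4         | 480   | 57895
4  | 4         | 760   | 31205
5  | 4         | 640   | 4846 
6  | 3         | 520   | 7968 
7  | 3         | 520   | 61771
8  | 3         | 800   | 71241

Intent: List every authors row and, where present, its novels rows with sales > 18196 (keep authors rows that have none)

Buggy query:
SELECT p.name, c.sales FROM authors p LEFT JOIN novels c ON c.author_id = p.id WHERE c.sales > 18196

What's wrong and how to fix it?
Bug: Filtering c.sales in WHERE discards the NULL rows produced by LEFT JOIN, turning it into an inner join

Fix: Put 'c.sales > 18196' in the JOIN's ON clause instead of WHERE

Corrected query:
SELECT p.name, c.sales FROM authors p LEFT JOIN novels c ON c.author_id = p.id AND c.sales > 18196

Result:
name    | sales
--------+------
Le Guin | NULL 
Tolkien | NULL 
Atwood  | 61771
Atwood  | 71241
Asimov  | 31205
Asimov  | 57895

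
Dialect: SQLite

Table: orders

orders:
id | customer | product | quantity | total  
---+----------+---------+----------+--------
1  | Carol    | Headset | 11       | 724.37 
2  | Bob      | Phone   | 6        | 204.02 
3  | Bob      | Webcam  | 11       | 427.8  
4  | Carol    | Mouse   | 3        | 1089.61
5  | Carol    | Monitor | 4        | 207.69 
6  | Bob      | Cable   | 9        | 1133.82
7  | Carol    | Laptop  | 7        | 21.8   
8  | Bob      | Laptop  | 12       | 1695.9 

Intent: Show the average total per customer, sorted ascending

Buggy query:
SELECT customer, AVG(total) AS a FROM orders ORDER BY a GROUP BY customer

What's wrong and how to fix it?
Bug: ORDER BY appears before GROUP BY; SQL clause order requires GROUP BY first

Fix: Move ORDER BY to the end, after GROUP BY

Corrected query:
SELECT customer, AVG(total) AS a FROM orders GROUP BY customer ORDER BY a

Result:
customer | a       
---------+---------
Carol    | 510.8675
Bob      | 865.385 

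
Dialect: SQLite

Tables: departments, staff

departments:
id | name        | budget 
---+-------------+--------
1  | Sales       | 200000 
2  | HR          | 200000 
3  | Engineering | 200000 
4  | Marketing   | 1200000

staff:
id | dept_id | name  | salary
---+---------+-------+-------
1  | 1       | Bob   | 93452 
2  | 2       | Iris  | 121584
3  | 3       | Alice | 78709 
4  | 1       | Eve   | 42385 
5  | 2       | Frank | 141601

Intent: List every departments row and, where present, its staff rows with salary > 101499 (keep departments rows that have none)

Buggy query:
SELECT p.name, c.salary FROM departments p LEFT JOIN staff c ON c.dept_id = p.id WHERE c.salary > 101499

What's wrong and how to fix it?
Bug: A WHERE condition on the right-hand table after LEFT JOIN drops unmatched parents

Fix: Move the right-table condition into the ON clause so unmatched parents are kept

Corrected query:
SELECT p.name, c.salary FROM departments p LEFT JOIN staff c ON c.dept_id = p.id AND c.salary > 101499

Result:
name        | salary
------------+-------
Sales       | NULL  
HR          | 121584
HR          | 141601
Engineering | NULL  
Marketing   | NULL  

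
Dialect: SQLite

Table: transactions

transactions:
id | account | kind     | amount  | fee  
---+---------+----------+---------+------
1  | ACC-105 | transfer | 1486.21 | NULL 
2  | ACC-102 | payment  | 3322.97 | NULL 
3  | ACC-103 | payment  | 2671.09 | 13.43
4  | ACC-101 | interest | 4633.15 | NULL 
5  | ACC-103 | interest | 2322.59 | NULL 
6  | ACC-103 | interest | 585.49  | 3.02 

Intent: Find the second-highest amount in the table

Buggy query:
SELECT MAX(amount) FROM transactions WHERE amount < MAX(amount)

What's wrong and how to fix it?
Bug: The inner MAX is an aggregate inside WHERE, which is not allowed

Fix: Compute the overall MAX in a subquery, then take MAX of rows below it

Corrected query:
SELECT MAX(amount) FROM transactions WHERE amount < (SELECT MAX(amount) FROM transactions)

Result:
MAX(amount)
-----------
3322.97    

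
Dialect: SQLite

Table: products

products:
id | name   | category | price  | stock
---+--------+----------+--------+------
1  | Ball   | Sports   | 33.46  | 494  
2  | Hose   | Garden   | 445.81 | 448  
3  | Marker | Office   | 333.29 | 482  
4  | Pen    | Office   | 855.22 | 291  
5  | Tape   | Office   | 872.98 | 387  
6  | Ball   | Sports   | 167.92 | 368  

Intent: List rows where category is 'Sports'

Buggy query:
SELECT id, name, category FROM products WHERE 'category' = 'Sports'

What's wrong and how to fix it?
Bug: Single quotes denote string literals in SQL; the column name is being compared as a constant string

Fix: Remove the quotes around the column name (or use double quotes for an identifier)

Corrected query:
SELECT id, name, category FROM products WHERE category = 'Sports'

Result:
id | name | category
---+------+---------
1  | Ball | Sports  
6  | Ball | Sports  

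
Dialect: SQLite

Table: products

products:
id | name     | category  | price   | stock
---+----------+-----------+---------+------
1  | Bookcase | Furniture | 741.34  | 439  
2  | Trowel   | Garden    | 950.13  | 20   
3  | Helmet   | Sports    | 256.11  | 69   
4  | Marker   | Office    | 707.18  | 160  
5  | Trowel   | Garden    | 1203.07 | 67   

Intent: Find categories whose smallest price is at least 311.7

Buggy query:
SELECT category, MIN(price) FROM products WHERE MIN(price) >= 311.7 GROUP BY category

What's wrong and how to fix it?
Bug: Aggregates like MIN are computed per group after WHERE runs

Fix: Replace WHERE with HAVING after the GROUP BY

Corrected query:
SELECT category, MIN(price) FROM products GROUP BY category HAVING MIN(price) >= 311.7

Result:
category  | MIN(price)
----------+-----------
Furniture | 741.34    
Garden    | 950.13    
Office    | 707.18    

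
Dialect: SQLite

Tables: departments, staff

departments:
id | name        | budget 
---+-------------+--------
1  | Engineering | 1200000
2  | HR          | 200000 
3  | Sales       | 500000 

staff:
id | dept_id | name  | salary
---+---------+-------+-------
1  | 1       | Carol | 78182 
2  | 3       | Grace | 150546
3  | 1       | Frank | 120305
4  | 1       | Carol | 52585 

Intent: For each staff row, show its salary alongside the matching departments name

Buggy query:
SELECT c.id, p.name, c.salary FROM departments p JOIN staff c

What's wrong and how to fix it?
Bug: Missing join condition: each staff row is matched to all departments rows instead of just its own

Fix: Add ON c.dept_id = p.id to the JOIN

Corrected query:
SELECT c.id, p.name, c.salary FROM departments p JOIN staff c ON c.dept_id = p.id

Result:
id | name        | salary
---+-------------+-------
1  | Engineering | 78182 
2  | Sales       | 150546
3  | Engineering | 120305
4  | Engineering | 52585 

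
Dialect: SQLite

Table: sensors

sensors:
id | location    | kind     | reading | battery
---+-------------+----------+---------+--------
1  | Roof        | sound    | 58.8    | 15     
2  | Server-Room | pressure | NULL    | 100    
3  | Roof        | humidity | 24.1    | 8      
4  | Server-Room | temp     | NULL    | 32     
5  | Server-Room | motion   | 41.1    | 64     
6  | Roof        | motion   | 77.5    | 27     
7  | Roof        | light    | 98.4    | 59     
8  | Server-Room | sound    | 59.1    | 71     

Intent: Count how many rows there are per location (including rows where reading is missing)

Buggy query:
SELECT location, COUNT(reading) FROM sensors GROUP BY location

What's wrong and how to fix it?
Bug: COUNT(column) counts non-NULL values only; rows with NULL reading aren't counted

Fix: Use COUNT(*) to count all rows regardless of NULL

Corrected query:
SELECT location, COUNT(*) FROM sensors GROUP BY location

Result:
location    | COUNT(*)
------------+---------
Roof        | 4       
Server-Room | 4       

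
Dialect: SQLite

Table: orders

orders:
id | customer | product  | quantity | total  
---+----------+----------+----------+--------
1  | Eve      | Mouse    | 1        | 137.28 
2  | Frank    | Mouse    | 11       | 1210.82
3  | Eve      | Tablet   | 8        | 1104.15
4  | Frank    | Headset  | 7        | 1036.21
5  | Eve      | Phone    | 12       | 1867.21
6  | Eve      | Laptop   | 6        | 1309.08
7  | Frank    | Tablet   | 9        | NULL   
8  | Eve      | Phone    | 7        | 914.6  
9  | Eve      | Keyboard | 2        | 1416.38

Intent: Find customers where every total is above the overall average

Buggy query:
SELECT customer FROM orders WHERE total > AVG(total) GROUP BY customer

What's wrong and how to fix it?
Bug: WHERE evaluates per row before aggregation, so AVG() is unavailable

Fix: Use a subquery for AVG and a HAVING MIN(...) filter so the condition holds for every row in the group

Corrected query:
SELECT customer FROM orders GROUP BY customer HAVING MIN(total) > (SELECT AVG(total) FROM orders)

Result:
(no rows)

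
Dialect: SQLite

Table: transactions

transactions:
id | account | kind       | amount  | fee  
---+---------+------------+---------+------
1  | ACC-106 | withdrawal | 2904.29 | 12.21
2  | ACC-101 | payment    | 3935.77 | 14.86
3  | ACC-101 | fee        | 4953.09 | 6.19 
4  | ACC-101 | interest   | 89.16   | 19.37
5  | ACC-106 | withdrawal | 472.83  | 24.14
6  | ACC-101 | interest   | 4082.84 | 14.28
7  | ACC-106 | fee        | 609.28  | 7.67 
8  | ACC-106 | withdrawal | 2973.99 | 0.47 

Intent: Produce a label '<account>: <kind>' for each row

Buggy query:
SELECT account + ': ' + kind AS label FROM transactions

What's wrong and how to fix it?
Bug: '+' is numeric addition; on text columns SQLite converts them to 0 instead of concatenating

Fix: Replace + with || to concatenate text

Corrected query:
SELECT account || ': ' || kind AS label FROM transactions

Result:
label              
-------------------
ACC-106: withdrawal
ACC-101: payment   
ACC-101: fee       
ACC-101: interest  
ACC-106: withdrawal
ACC-101: interest  
ACC-106: fee       
ACC-106: withdrawal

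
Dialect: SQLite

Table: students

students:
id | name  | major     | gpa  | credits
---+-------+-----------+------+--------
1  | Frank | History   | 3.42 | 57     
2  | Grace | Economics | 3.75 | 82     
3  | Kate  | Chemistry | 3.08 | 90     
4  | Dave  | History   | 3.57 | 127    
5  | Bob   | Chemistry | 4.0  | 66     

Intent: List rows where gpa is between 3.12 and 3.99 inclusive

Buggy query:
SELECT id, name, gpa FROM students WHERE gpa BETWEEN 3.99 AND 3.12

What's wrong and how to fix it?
Bug: The bounds are reversed; BETWEEN a AND b requires a <= b to match anything

Fix: Write BETWEEN 3.12 AND 3.99

Corrected query:
SELECT id, name, gpa FROM students WHERE gpa BETWEEN 3.12 AND 3.99

Result:
id | name  | gpa 
---+-------+-----
1  | Frank | 3.42
2  | Grace | 3.75
4  | Dave  | 3.57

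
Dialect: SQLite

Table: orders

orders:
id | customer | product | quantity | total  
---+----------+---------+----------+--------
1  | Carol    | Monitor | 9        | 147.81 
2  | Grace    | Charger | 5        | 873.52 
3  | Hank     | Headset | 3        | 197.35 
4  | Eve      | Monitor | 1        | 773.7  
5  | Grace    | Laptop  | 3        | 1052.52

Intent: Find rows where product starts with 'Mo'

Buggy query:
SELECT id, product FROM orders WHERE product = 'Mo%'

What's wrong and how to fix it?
Bug: '=' compares the literal string including the % character; pattern matching needs LIKE

Fix: Replace '=' with LIKE so 'Mo%' is treated as a pattern

Corrected query:
SELECT id, product FROM orders WHERE product LIKE 'Mo%'

Result:
id | product
---+--------
1  | Monitor
4  | Monitor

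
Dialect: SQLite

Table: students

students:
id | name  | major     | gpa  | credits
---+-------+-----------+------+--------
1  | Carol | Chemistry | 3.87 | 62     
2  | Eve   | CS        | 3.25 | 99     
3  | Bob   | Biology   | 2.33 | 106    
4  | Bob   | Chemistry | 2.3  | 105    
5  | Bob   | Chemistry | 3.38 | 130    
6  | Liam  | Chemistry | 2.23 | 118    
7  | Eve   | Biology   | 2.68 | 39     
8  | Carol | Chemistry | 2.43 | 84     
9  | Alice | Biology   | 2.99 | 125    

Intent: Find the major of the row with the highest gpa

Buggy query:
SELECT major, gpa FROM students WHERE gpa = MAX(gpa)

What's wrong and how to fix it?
Bug: MAX(gpa) is an aggregate and cannot be used directly in WHERE

Fix: Use a subquery: WHERE gpa = (SELECT MAX(gpa) FROM students)

Corrected query:
SELECT major, gpa FROM students WHERE gpa = (SELECT MAX(gpa) FROM students)

Result:
major     | gpa 
----------+-----
Chemistry | 3.87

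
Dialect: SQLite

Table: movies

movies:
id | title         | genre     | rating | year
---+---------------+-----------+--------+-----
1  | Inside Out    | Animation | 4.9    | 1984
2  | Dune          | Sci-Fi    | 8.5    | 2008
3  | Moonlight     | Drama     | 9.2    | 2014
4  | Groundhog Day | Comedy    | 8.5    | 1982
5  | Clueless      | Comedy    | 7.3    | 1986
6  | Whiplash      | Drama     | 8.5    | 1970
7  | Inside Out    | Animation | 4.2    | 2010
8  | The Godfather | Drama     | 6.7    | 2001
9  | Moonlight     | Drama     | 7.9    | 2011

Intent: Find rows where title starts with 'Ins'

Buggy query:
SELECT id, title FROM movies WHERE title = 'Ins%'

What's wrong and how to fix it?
Bug: '=' compares the literal string including the % character; pattern matching needs LIKE

Fix: Use LIKE for wildcard pattern matching

Corrected query:
SELECT id, title FROM movies WHERE title LIKE 'Ins%'

Result:
id | title     
---+-----------
1  | Inside Out
7  | Inside Out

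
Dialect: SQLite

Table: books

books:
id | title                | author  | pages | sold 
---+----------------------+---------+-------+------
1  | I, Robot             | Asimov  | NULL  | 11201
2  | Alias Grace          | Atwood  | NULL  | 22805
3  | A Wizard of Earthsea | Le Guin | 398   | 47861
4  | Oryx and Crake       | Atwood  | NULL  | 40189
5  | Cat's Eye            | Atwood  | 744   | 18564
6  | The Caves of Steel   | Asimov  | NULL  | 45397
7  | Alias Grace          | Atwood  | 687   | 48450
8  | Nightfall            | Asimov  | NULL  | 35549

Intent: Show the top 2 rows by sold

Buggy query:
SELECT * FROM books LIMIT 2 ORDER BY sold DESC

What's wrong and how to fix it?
Bug: ORDER BY cannot follow LIMIT; LIMIT is the final clause

Fix: Sort with ORDER BY, then apply LIMIT

Corrected query:
SELECT * FROM books ORDER BY sold DESC LIMIT 2

Result:
id | title                | author  | pages | sold 
---+----------------------+---------+-------+------
7  | Alias Grace          | Atwood  | 687   | 48450
3  | A Wizard of Earthsea | Le Guin | 398   | 47861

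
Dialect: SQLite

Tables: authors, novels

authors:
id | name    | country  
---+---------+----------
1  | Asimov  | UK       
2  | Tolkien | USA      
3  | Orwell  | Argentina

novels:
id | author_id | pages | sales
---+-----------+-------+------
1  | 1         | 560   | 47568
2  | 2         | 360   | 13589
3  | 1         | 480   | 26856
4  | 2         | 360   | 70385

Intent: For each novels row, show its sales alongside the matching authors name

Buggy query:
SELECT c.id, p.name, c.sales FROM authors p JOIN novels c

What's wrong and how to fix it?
Bug: JOIN with no ON clause produces a cartesian product; every novels row pairs with every authors row

Fix: Specify the join condition linking the foreign key to the parent id

Corrected query:
SELECT c.id, p.name, c.sales FROM authors p JOIN novels c ON c.author_id = p.id

Result:
id | name    | sales
---+---------+------
1  | Asimov  | 47568
2  | Tolkien | 13589
3  | Asimov  | 26856
4  | Tolkien | 70385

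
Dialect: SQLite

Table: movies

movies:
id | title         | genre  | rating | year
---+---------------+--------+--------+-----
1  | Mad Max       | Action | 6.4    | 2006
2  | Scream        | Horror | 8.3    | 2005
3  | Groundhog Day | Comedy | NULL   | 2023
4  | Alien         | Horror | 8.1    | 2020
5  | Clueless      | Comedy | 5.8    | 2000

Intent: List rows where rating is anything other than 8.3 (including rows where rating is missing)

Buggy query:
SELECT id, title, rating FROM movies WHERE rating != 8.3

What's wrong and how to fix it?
Bug: Inequality against NULL is unknown, not true; rows with NULL are dropped

Fix: Handle NULL separately with IS NULL alongside the inequality

Corrected query:
SELECT id, title, rating FROM movies WHERE rating != 8.3 OR rating IS NULL

Result:
id | title         | rating
---+---------------+-------
1  | Mad Max       | 6.4   
3  | Groundhog Day | NULL  
4  | Alien         | 8.1   
5  | Clueless      | 5.8   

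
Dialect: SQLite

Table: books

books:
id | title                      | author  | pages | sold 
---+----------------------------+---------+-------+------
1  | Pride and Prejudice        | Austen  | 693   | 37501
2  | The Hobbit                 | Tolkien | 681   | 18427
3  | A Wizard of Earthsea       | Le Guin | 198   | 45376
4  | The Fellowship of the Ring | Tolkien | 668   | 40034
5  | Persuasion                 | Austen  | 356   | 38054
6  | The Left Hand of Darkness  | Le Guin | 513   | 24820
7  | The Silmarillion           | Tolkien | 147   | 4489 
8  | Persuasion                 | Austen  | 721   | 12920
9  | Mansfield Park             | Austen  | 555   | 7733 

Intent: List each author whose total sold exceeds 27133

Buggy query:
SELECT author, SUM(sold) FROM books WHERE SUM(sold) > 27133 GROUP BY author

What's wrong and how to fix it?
Bug: SUM(sold) is an aggregate, but WHERE filters rows before aggregation

Fix: Move the aggregate condition to a HAVING clause

Corrected query:
SELECT author, SUM(sold) FROM books GROUP BY author HAVING SUM(sold) > 27133

Result:
author  | SUM(sold)
--------+----------
Austen  | 96208    
Le Guin | 70196    
Tolkien | 62950    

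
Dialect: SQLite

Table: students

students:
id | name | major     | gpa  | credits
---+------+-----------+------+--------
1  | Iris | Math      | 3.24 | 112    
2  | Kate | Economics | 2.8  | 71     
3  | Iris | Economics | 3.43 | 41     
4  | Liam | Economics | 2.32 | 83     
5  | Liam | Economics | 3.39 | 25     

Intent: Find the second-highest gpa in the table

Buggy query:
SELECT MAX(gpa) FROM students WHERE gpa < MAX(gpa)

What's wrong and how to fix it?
Bug: MAX(gpa) on the right of the comparison is an aggregate-in-WHERE error

Fix: Put the inner MAX in a scalar subquery

Corrected query:
SELECT MAX(gpa) FROM students WHERE gpa < (SELECT MAX(gpa) FROM students)

Result:
MAX(gpa)
--------
3.39    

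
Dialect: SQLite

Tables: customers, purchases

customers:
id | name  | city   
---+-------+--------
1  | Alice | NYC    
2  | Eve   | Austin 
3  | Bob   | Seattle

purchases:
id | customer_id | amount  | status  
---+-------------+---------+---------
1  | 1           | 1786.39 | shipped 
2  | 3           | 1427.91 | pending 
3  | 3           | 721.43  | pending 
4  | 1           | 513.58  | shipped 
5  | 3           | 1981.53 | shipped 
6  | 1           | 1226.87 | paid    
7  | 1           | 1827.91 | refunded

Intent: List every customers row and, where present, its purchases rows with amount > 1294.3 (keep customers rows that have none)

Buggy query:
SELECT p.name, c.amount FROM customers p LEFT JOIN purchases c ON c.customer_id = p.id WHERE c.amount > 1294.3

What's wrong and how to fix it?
Bug: Filtering c.amount in WHERE discards the NULL rows produced by LEFT JOIN, turning it into an inner join

Fix: Move the right-table condition into the ON clause so unmatched parents are kept

Corrected query:
SELECT p.name, c.amount FROM customers p LEFT JOIN purchases c ON c.customer_id = p.id AND c.amount > 1294.3

Result:
name  | amount 
------+--------
Alice | 1786.39
Alice | 1827.91
Eve   | NULL   
Bob   | 1427.91
Bob   | 1981.53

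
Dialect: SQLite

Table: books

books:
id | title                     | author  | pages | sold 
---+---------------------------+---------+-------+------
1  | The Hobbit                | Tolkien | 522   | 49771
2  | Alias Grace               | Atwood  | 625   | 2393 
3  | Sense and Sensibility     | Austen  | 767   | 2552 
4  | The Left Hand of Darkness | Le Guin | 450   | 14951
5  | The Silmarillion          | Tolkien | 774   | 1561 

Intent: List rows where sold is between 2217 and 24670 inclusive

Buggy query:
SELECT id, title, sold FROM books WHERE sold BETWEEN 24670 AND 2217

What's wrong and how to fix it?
Bug: The bounds are reversed; BETWEEN a AND b requires a <= b to match anything

Fix: Write BETWEEN 2217 AND 24670

Corrected query:
SELECT id, title, sold FROM books WHERE sold BETWEEN 2217 AND 24670

Result:
id | title                     | sold 
---+---------------------------+------
2  | Alias Grace               | 2393 
3  | Sense and Sensibility     | 2552 
4  | The Left Hand of Darkness | 14951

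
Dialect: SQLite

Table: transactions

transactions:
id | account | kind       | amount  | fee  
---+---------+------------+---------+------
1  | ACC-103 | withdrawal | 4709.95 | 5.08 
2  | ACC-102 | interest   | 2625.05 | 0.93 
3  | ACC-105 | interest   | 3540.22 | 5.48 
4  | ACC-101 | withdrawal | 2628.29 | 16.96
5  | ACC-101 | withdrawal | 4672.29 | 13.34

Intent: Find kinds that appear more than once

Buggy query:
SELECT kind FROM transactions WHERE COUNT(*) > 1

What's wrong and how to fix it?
Bug: COUNT(*) is an aggregate and cannot be used in WHERE

Fix: Group first, then use HAVING for the count condition

Corrected query:
SELECT kind FROM transactions GROUP BY kind HAVING COUNT(*) > 1

Result:
kind      
----------
interest  
withdrawal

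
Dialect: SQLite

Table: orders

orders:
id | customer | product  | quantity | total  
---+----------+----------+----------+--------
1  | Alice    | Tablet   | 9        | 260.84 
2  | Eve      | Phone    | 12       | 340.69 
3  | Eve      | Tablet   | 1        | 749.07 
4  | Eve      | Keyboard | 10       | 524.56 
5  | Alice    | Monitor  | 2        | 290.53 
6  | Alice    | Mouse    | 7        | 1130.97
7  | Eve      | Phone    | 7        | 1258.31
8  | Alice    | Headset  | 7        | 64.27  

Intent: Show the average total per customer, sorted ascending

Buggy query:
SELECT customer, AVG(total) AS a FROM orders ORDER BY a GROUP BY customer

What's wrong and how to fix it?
Bug: GROUP BY must precede ORDER BY

Fix: Move ORDER BY to the end, after GROUP BY

Corrected query:
SELECT customer, AVG(total) AS a FROM orders GROUP BY customer ORDER BY a

Result:
customer | a       
---------+---------
Alice    | 436.6525
Eve      | 718.1575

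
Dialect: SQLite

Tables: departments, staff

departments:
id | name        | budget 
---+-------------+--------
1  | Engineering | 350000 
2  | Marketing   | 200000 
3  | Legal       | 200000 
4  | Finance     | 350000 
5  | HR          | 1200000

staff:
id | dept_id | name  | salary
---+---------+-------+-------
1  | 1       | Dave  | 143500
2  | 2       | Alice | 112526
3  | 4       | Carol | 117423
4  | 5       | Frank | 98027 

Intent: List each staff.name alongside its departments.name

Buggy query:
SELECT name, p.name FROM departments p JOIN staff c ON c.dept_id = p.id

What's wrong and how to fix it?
Bug: 'name' exists in both joined tables, so the database can't tell which one is meant

Fix: Qualify the column with its table alias (c.name)

Corrected query:
SELECT c.name, p.name FROM departments p JOIN staff c ON c.dept_id = p.id

Result:
name  | name       
------+------------
Dave  | Engineering
Alice | Marketing  
Carol | Finance    
Frank | HR         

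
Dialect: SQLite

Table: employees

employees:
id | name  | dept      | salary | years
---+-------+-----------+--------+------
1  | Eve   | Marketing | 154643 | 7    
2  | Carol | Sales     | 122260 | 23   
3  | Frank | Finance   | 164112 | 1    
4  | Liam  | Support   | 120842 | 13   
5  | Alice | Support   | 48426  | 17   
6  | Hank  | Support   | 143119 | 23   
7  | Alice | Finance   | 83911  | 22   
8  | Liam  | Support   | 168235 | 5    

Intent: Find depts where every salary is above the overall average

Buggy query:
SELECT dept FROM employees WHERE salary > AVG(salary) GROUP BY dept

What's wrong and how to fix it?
Bug: AVG() is an aggregate; it can't sit directly in WHERE

Fix: Compute the overall average in a scalar subquery and compare each group's MIN against it in HAVING

Corrected query:
SELECT dept FROM employees GROUP BY dept HAVING MIN(salary) > (SELECT AVG(salary) FROM employees)

Result:
dept     
---------
Marketing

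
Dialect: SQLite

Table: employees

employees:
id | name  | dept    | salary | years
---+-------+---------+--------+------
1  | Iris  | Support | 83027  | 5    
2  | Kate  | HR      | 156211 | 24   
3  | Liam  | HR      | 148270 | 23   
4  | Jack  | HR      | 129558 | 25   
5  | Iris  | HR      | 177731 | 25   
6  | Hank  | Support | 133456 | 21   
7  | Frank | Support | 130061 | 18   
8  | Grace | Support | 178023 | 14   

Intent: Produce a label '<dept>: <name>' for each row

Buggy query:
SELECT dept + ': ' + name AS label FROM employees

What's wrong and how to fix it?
Bug: SQLite uses || for string concatenation; + coerces text to numbers (yielding 0)

Fix: Use the || operator for string concatenation

Corrected query:
SELECT dept || ': ' || name AS label FROM employees

Result:
label         
--------------
Support: Iris 
HR: Kate      
HR: Liam      
HR: Jack      
HR: Iris      
Support: Hank 
Support: Frank
Support: Grace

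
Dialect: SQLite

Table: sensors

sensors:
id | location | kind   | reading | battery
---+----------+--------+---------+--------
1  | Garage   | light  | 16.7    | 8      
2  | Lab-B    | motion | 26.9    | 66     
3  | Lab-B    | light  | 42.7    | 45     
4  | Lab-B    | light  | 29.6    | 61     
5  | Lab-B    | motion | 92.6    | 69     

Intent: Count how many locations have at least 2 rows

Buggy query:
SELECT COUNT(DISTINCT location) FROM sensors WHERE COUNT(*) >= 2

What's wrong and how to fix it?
Bug: WHERE filters individual rows, not groups, so a group-level COUNT is invalid there

Fix: Group first with HAVING COUNT(*) >= 2, then COUNT the resulting groups

Corrected query:
SELECT COUNT(*) FROM (SELECT location FROM sensors GROUP BY location HAVING COUNT(*) >= 2)

Result:
COUNT(*)
--------
1       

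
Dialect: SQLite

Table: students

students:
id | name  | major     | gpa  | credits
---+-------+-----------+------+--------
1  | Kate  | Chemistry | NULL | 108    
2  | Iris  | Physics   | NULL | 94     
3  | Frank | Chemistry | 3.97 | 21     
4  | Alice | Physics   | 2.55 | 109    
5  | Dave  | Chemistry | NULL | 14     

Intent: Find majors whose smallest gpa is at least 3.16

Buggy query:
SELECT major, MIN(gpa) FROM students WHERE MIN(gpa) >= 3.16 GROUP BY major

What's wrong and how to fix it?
Bug: Aggregates like MIN are computed per group after WHERE runs

Fix: Use HAVING for the per-group MIN condition

Corrected query:
SELECT major, MIN(gpa) FROM students GROUP BY major HAVING MIN(gpa) >= 3.16

Result:
major     | MIN(gpa)
----------+---------
Chemistry | 3.97    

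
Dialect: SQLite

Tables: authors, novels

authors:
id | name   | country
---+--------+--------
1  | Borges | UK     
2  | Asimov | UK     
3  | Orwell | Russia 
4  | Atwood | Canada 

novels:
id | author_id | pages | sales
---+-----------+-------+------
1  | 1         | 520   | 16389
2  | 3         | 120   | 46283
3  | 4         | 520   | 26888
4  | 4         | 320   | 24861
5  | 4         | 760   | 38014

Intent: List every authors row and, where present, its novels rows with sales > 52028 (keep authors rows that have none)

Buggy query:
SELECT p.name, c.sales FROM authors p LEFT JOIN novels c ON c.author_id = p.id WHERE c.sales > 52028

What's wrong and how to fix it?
Bug: A WHERE condition on the right-hand table after LEFT JOIN drops unmatched parents

Fix: Move the right-table condition into the ON clause so unmatched parents are kept

Corrected query:
SELECT p.name, c.sales FROM authors p LEFT JOIN novels c ON c.author_id = p.id AND c.sales > 52028

Result:
name   | sales
-------+------
Borges | NULL 
Asimov | NULL 
Orwell | NULL 
Atwood | NULL 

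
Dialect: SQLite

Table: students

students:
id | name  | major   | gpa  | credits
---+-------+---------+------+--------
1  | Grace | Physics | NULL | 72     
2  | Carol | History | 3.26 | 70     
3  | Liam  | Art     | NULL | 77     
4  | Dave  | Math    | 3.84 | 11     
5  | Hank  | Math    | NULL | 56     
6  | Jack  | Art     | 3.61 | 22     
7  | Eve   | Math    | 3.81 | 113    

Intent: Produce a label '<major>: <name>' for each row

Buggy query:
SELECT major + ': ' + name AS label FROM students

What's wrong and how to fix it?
Bug: SQLite uses || for string concatenation; + coerces text to numbers (yielding 0)

Fix: Use the || operator for string concatenation

Corrected query:
SELECT major || ': ' || name AS label FROM students

Result:
label         
--------------
Physics: Grace
History: Carol
Art: Liam     
Math: Dave    
Math: Hank    
Art: Jack     
Math: Eve     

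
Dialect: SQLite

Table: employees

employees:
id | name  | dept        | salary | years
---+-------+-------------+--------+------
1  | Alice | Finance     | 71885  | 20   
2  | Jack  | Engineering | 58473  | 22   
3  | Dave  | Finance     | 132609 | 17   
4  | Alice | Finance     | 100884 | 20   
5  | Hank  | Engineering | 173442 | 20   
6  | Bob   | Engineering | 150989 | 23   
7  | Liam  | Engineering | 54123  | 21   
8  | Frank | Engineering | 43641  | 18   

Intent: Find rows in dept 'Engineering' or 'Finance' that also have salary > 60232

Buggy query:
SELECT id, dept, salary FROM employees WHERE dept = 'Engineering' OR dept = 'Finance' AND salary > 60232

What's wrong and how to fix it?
Bug: AND binds tighter than OR, so this parses as dept = 'Engineering' OR (dept = 'Finance' AND salary > 60232)

Fix: Add parentheses around the OR so the AND applies to both alternatives

Corrected query:
SELECT id, dept, salary FROM employees WHERE (dept = 'Engineering' OR dept = 'Finance') AND salary > 60232

Result:
id | dept        | salary
---+-------------+-------
1  | Finance     | 71885 
3  | Finance     | 132609
4  | Finance     | 100884
5  | Engineering | 173442
6  | Engineering | 150989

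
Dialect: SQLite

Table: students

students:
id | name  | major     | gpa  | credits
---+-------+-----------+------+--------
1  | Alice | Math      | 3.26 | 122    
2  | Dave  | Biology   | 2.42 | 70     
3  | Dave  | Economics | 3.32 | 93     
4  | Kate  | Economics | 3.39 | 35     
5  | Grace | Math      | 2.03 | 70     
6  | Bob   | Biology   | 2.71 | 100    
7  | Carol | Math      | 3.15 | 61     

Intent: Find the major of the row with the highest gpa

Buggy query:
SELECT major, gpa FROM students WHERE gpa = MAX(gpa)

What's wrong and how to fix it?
Bug: WHERE is evaluated per row; an aggregate over the whole table isn't defined there

Fix: Use a subquery: WHERE gpa = (SELECT MAX(gpa) FROM students)

Corrected query:
SELECT major, gpa FROM students WHERE gpa = (SELECT MAX(gpa) FROM students)

Result:
major     | gpa 
----------+-----
Economics | 3.39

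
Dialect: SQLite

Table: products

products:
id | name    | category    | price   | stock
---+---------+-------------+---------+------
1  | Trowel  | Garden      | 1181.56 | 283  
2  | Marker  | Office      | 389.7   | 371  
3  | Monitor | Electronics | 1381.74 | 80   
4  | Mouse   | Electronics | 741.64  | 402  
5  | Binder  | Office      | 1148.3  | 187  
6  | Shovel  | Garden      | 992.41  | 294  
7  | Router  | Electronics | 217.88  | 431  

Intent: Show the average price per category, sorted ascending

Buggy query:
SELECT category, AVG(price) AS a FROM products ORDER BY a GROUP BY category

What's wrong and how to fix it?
Bug: GROUP BY must precede ORDER BY

Fix: Reorder: SELECT … FROM … GROUP BY … ORDER BY …

Corrected query:
SELECT category, AVG(price) AS a FROM products GROUP BY category ORDER BY a

Result:
category    | a       
------------+---------
Office      | 769     
Electronics | 780.42  
Garden      | 1086.985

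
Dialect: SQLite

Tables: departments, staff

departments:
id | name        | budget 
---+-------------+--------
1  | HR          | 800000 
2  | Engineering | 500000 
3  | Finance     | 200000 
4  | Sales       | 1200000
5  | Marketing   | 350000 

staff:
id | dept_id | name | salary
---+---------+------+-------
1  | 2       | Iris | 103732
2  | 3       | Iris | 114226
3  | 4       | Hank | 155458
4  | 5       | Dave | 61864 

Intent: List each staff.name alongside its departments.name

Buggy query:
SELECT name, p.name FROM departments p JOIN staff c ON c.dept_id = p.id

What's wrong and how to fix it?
Bug: 'name' exists in both joined tables, so the database can't tell which one is meant

Fix: Prefix ambiguous columns with the table alias

Corrected query:
SELECT c.name, p.name FROM departments p JOIN staff c ON c.dept_id = p.id

Result:
name | name       
-----+------------
Iris | Engineering
Iris | Finance    
Hank | Sales      
Dave | Marketing  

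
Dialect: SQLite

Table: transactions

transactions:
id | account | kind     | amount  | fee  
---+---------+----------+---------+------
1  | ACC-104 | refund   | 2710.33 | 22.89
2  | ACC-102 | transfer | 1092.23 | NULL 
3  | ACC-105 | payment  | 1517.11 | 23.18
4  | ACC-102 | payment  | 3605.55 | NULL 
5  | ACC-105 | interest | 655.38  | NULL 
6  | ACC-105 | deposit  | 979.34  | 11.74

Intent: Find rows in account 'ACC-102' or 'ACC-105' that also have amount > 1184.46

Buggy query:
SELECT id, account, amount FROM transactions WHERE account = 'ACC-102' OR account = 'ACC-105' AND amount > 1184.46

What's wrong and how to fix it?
Bug: Without parentheses, AND is evaluated before OR, so the amount filter only applies to the 'ACC-105' branch

Fix: Group the OR with parentheses (or use IN), then AND the threshold

Corrected query:
SELECT id, account, amount FROM transactions WHERE (account = 'ACC-102' OR account = 'ACC-105') AND amount > 1184.46

Result:
id | account | amount 
---+---------+--------
3  | ACC-105 | 1517.11
4  | ACC-102 | 3605.55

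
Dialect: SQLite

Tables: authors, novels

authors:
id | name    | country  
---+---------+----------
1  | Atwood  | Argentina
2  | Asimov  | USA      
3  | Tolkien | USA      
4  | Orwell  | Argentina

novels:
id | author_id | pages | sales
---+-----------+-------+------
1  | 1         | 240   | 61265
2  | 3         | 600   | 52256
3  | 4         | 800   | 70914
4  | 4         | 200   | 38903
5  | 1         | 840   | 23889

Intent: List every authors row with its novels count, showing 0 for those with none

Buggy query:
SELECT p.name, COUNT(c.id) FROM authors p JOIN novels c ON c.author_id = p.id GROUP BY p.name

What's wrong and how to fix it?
Bug: INNER JOIN drops authors rows that have no matching novels rows

Fix: Switch to LEFT JOIN to retain unmatched parent rows

Corrected query:
SELECT p.name, COUNT(c.id) FROM authors p LEFT JOIN novels c ON c.author_id = p.id GROUP BY p.name

Result:
name    | COUNT(c.id)
--------+------------
Asimov  | 0          
Atwood  | 2          
Orwell  | 2          
Tolkien | 1          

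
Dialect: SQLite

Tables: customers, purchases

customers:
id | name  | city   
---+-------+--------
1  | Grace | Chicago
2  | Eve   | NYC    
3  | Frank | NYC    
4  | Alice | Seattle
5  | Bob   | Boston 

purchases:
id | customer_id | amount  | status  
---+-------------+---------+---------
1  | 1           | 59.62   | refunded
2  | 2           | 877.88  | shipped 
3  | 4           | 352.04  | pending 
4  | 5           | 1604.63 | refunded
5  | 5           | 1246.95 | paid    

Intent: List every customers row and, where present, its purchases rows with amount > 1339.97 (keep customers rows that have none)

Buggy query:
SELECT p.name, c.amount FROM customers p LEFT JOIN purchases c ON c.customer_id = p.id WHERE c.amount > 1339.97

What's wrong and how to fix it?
Bug: Filtering c.amount in WHERE discards the NULL rows produced by LEFT JOIN, turning it into an inner join

Fix: Put 'c.amount > 1339.97' in the JOIN's ON clause instead of WHERE

Corrected query:
SELECT p.name, c.amount FROM customers p LEFT JOIN purchases c ON c.customer_id = p.id AND c.amount > 1339.97

Result:
name  | amount 
------+--------
Grace | NULL   
Eve   | NULL   
Frank | NULL   
Alice | NULL   
Bob   | 1604.63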